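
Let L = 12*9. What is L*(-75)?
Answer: -8100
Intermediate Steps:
L = 108
L*(-75) = 108*(-75) = -8100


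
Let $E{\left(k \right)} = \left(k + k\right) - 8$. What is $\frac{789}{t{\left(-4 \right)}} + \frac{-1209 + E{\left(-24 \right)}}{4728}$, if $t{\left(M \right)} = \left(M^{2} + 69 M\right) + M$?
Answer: $- \frac{42337}{13002} \approx -3.2562$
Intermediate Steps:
$E{\left(k \right)} = -8 + 2 k$ ($E{\left(k \right)} = 2 k - 8 = -8 + 2 k$)
$t{\left(M \right)} = M^{2} + 70 M$
$\frac{789}{t{\left(-4 \right)}} + \frac{-1209 + E{\left(-24 \right)}}{4728} = \frac{789}{\left(-4\right) \left(70 - 4\right)} + \frac{-1209 + \left(-8 + 2 \left(-24\right)\right)}{4728} = \frac{789}{\left(-4\right) 66} + \left(-1209 - 56\right) \frac{1}{4728} = \frac{789}{-264} + \left(-1209 - 56\right) \frac{1}{4728} = 789 \left(- \frac{1}{264}\right) - \frac{1265}{4728} = - \frac{263}{88} - \frac{1265}{4728} = - \frac{42337}{13002}$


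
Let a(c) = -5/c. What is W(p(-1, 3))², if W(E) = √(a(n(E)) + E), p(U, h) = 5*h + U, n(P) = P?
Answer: 191/14 ≈ 13.643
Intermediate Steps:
p(U, h) = U + 5*h
W(E) = √(E - 5/E) (W(E) = √(-5/E + E) = √(E - 5/E))
W(p(-1, 3))² = (√((-1 + 5*3) - 5/(-1 + 5*3)))² = (√((-1 + 15) - 5/(-1 + 15)))² = (√(14 - 5/14))² = (√(191/14))² = (√2674/14)² = 191/14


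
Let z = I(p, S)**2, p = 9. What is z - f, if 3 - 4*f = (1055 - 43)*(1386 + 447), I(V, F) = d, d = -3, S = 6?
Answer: 1855029/4 ≈ 4.6376e+5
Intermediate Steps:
I(V, F) = -3
f = -1854993/4 (f = 3/4 - (1055 - 43)*(1386 + 447)/4 = 3/4 - 253*1833 = 3/4 - 1/4*1854996 = 3/4 - 463749 = -1854993/4 ≈ -4.6375e+5)
z = 9 (z = (-3)**2 = 9)
z - f = 9 - 1*(-1854993/4) = 9 + 1854993/4 = 1855029/4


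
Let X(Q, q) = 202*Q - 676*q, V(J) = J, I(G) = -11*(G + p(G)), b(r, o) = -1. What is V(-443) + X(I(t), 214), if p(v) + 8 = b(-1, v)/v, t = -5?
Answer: -583327/5 ≈ -1.1667e+5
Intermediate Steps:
p(v) = -8 - 1/v
I(G) = 88 - 11*G + 11/G (I(G) = -11*(G + (-8 - 1/G)) = -11*(-8 + G - 1/G) = 88 - 11*G + 11/G)
X(Q, q) = -676*q + 202*Q
V(-443) + X(I(t), 214) = -443 + (-676*214 + 202*(88 - 11*(-5) + 11/(-5))) = -443 + (-144664 + 202*(88 + 55 + 11*(-⅕))) = -443 + (-144664 + 202*(88 + 55 - 11/5)) = -443 + (-144664 + 202*(704/5)) = -443 + (-144664 + 142208/5) = -443 - 581112/5 = -583327/5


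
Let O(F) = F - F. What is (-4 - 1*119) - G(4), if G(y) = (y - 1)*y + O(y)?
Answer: -135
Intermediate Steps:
O(F) = 0
G(y) = y*(-1 + y) (G(y) = (y - 1)*y + 0 = (-1 + y)*y + 0 = y*(-1 + y) + 0 = y*(-1 + y))
(-4 - 1*119) - G(4) = (-4 - 1*119) - 4*(-1 + 4) = (-4 - 119) - 4*3 = -123 - 1*12 = -123 - 12 = -135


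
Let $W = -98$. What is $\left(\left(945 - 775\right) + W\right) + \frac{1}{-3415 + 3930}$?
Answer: $\frac{37081}{515} \approx 72.002$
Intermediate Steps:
$\left(\left(945 - 775\right) + W\right) + \frac{1}{-3415 + 3930} = \left(\left(945 - 775\right) - 98\right) + \frac{1}{-3415 + 3930} = \left(170 - 98\right) + \frac{1}{515} = 72 + \frac{1}{515} = \frac{37081}{515}$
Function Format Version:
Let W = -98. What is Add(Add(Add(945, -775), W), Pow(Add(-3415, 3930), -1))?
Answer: Rational(37081, 515) ≈ 72.002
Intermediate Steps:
Add(Add(Add(945, -775), W), Pow(Add(-3415, 3930), -1)) = Add(Add(Add(945, -775), -98), Pow(Add(-3415, 3930), -1)) = Add(Add(170, -98), Pow(515, -1)) = Add(72, Rational(1, 515)) = Rational(37081, 515)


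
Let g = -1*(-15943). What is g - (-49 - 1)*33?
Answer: 17593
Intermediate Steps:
g = 15943
g - (-49 - 1)*33 = 15943 - (-49 - 1)*33 = 15943 - (-50)*33 = 15943 - 1*(-1650) = 15943 + 1650 = 17593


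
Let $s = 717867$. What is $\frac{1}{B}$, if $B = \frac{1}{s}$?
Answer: $717867$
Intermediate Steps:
$B = \frac{1}{717867} \approx 1.393 \cdot 10^{-6}$
$\frac{1}{B} = \frac{1}{\frac{1}{717867}} = 717867$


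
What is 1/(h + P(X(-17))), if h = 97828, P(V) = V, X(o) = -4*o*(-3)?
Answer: 1/97624 ≈ 1.0243e-5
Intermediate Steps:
X(o) = 12*o
1/(h + P(X(-17))) = 1/(97828 + 12*(-17)) = 1/(97828 - 204) = 1/97624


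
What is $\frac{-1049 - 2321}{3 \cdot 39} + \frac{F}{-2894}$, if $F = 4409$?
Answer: $- \frac{10268633}{338598} \approx -30.327$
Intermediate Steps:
$\frac{-1049 - 2321}{3 \cdot 39} + \frac{F}{-2894} = \frac{-1049 - 2321}{3 \cdot 39} + \frac{4409}{-2894} = \frac{-1049 - 2321}{117} + 4409 \left(- \frac{1}{2894}\right) = \left(-3370\right) \frac{1}{117} - \frac{4409}{2894} = - \frac{3370}{117} - \frac{4409}{2894} = - \frac{10268633}{338598}$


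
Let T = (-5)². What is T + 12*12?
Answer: 169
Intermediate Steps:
T = 25
T + 12*12 = 25 + 12*12 = 25 + 144 = 169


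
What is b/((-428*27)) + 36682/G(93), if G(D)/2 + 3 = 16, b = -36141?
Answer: 70806143/50076 ≈ 1414.0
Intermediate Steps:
G(D) = 26 (G(D) = -6 + 2*16 = -6 + 32 = 26)
b/((-428*27)) + 36682/G(93) = -36141/((-428*27)) + 36682/26 = -36141/(-11556) + 36682*(1/26) = -36141*(-1/11556) + 18341/13 = 12047/3852 + 18341/13 = 70806143/50076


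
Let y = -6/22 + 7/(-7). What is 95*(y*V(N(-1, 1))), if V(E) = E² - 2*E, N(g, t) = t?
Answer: 1330/11 ≈ 120.91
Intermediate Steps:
y = -14/11 (y = -6*1/22 + 7*(-⅐) = -3/11 - 1 = -14/11 ≈ -1.2727)
95*(y*V(N(-1, 1))) = 95*(-14*(-2 + 1)/11) = 95*(-14*(-1)/11) = 95*(-14/11*(-1)) = 95*(14/11) = 1330/11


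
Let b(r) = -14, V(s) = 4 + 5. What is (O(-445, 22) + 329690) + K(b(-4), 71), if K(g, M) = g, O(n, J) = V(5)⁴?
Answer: 336237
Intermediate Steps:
V(s) = 9
O(n, J) = 6561 (O(n, J) = 9⁴ = 6561)
(O(-445, 22) + 329690) + K(b(-4), 71) = (6561 + 329690) - 14 = 336251 - 14 = 336237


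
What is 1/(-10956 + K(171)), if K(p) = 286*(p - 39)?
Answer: 1/26796 ≈ 3.7319e-5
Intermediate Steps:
K(p) = -11154 + 286*p (K(p) = 286*(-39 + p) = -11154 + 286*p)
1/(-10956 + K(171)) = 1/(-10956 + (-11154 + 286*171)) = 1/(-10956 + (-11154 + 48906)) = 1/(-10956 + 37752) = 1/26796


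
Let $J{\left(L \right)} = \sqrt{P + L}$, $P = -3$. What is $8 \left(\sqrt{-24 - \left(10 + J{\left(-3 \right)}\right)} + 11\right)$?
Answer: $88 + 8 \sqrt{-34 - i \sqrt{6}} \approx 89.679 - 46.678 i$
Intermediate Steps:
$J{\left(L \right)} = \sqrt{-3 + L}$
$8 \left(\sqrt{-24 - \left(10 + J{\left(-3 \right)}\right)} + 11\right) = 8 \left(\sqrt{-24 - \left(10 + \sqrt{-3 - 3}\right)} + 11\right) = 8 \left(\sqrt{-24 - \left(10 + \sqrt{-6}\right)} + 11\right) = 8 \left(\sqrt{-24 - \left(10 + i \sqrt{6}\right)} + 11\right) = 8 \left(\sqrt{-34 - i \sqrt{6}} + 11\right) = 8 \left(11 + \sqrt{-34 - i \sqrt{6}}\right) = 88 + 8 \sqrt{-34 - i \sqrt{6}}$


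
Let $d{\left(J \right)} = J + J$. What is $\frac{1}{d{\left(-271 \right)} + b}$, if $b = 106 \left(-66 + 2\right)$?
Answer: $- \frac{1}{7326} \approx -0.0001365$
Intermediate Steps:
$d{\left(J \right)} = 2 J$
$b = -6784$ ($b = 106 \left(-64\right) = -6784$)
$\frac{1}{d{\left(-271 \right)} + b} = \frac{1}{2 \left(-271\right) - 6784} = \frac{1}{-542 - 6784} = \frac{1}{-7326} = - \frac{1}{7326}$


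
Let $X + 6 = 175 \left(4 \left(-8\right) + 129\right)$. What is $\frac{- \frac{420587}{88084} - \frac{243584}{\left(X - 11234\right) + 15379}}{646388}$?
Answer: $- \frac{15168063487}{601078003329744} \approx -2.5235 \cdot 10^{-5}$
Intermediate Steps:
$X = 16969$ ($X = -6 + 175 \left(4 \left(-8\right) + 129\right) = -6 + 175 \left(-32 + 129\right) = -6 + 175 \cdot 97 = -6 + 16975 = 16969$)
$\frac{- \frac{420587}{88084} - \frac{243584}{\left(X - 11234\right) + 15379}}{646388} = \frac{- \frac{420587}{88084} - \frac{243584}{\left(16969 - 11234\right) + 15379}}{646388} = \left(\left(-420587\right) \frac{1}{88084} - \frac{243584}{5735 + 15379}\right) \frac{1}{646388} = \left(- \frac{420587}{88084} - \frac{243584}{21114}\right) \frac{1}{646388} = \left(- \frac{420587}{88084} - \frac{121792}{10557}\right) \frac{1}{646388} = \left(- \frac{15168063487}{929902788}\right) \frac{1}{646388} = - \frac{15168063487}{601078003329744}$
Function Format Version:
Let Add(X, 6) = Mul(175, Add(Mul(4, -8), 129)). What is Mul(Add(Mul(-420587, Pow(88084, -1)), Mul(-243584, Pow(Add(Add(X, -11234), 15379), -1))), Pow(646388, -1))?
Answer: Rational(-15168063487, 601078003329744) ≈ -2.5235e-5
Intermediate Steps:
X = 16969 (X = Add(-6, Mul(175, Add(Mul(4, -8), 129))) = Add(-6, Mul(175, Add(-32, 129))) = Add(-6, Mul(175, 97)) = Add(-6, 16975) = 16969)
Mul(Add(Mul(-420587, Pow(88084, -1)), Mul(-243584, Pow(Add(Add(X, -11234), 15379), -1))), Pow(646388, -1)) = Mul(Add(Mul(-420587, Pow(88084, -1)), Mul(-243584, Pow(Add(Add(16969, -11234), 15379), -1))), Pow(646388, -1)) = Mul(Add(Mul(-420587, Rational(1, 88084)), Mul(-243584, Pow(Add(5735, 15379), -1))), Rational(1, 646388)) = Mul(Add(Rational(-420587, 88084), Mul(-243584, Pow(21114, -1))), Rational(1, 646388)) = Mul(Add(Rational(-420587, 88084), Mul(-243584, Rational(1, 21114))), Rational(1, 646388)) = Mul(Add(Rational(-420587, 88084), Rational(-121792, 10557)), Rational(1, 646388)) = Mul(Rational(-15168063487, 929902788), Rational(1, 646388)) = Rational(-15168063487, 601078003329744)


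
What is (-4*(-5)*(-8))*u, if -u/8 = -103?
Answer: -131840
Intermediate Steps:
u = 824 (u = -8*(-103) = 824)
(-4*(-5)*(-8))*u = (-4*(-5)*(-8))*824 = (20*(-8))*824 = -160*824 = -131840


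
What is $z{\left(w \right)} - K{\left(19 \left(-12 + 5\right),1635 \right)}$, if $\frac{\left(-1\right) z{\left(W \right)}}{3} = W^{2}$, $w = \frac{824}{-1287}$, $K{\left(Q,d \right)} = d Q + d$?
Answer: $\frac{119158506884}{552123} \approx 2.1582 \cdot 10^{5}$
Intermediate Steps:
$K{\left(Q,d \right)} = d + Q d$ ($K{\left(Q,d \right)} = Q d + d = d + Q d$)
$w = - \frac{824}{1287}$ ($w = 824 \left(- \frac{1}{1287}\right) = - \frac{824}{1287} \approx -0.64025$)
$z{\left(W \right)} = - 3 W^{2}$
$z{\left(w \right)} - K{\left(19 \left(-12 + 5\right),1635 \right)} = - 3 \left(- \frac{824}{1287}\right)^{2} - 1635 \left(1 + 19 \left(-12 + 5\right)\right) = \left(-3\right) \frac{678976}{1656369} - 1635 \left(1 + 19 \left(-7\right)\right) = - \frac{678976}{552123} - 1635 \left(1 - 133\right) = - \frac{678976}{552123} - 1635 \left(-132\right) = - \frac{678976}{552123} - -215820 = - \frac{678976}{552123} + 215820 = \frac{119158506884}{552123}$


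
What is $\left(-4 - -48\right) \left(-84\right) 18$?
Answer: $-66528$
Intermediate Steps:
$\left(-4 - -48\right) \left(-84\right) 18 = \left(-4 + 48\right) \left(-84\right) 18 = 44 \left(-84\right) 18 = \left(-3696\right) 18 = -66528$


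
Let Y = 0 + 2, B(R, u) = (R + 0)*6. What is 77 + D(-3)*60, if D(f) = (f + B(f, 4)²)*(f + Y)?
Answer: -19183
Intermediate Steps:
B(R, u) = 6*R (B(R, u) = R*6 = 6*R)
Y = 2
D(f) = (2 + f)*(f + 36*f²) (D(f) = (f + (6*f)²)*(f + 2) = (f + 36*f²)*(2 + f) = (2 + f)*(f + 36*f²))
77 + D(-3)*60 = 77 - 3*(2 + 36*(-3)² + 73*(-3))*60 = 77 - 3*(2 + 36*9 - 219)*60 = 77 - 3*(2 + 324 - 219)*60 = 77 - 3*107*60 = 77 - 321*60 = 77 - 19260 = -19183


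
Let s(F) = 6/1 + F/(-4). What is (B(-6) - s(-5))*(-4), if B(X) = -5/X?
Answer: 77/3 ≈ 25.667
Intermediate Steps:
s(F) = 6 - F/4 (s(F) = 6*1 + F*(-1/4) = 6 - F/4)
(B(-6) - s(-5))*(-4) = (-5/(-6) - (6 - 1/4*(-5)))*(-4) = (-5*(-1/6) - (6 + 5/4))*(-4) = (5/6 - 1*29/4)*(-4) = (5/6 - 29/4)*(-4) = -77/12*(-4) = 77/3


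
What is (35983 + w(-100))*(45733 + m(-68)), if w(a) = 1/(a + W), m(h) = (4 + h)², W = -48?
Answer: 265363492407/148 ≈ 1.7930e+9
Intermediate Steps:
w(a) = 1/(-48 + a) (w(a) = 1/(a - 48) = 1/(-48 + a))
(35983 + w(-100))*(45733 + m(-68)) = (35983 + 1/(-48 - 100))*(45733 + (4 - 68)²) = (35983 + 1/(-148))*(45733 + (-64)²) = (35983 - 1/148)*(45733 + 4096) = (5325483/148)*49829 = 265363492407/148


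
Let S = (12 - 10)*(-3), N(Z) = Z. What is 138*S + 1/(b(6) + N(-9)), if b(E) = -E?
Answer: -12421/15 ≈ -828.07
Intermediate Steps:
S = -6 (S = 2*(-3) = -6)
138*S + 1/(b(6) + N(-9)) = 138*(-6) + 1/(-1*6 - 9) = -828 + 1/(-6 - 9) = -828 + 1/(-15) = -828 - 1/15 = -12421/15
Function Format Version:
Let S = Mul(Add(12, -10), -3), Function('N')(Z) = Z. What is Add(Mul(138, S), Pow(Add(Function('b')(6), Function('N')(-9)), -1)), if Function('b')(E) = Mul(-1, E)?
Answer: Rational(-12421, 15) ≈ -828.07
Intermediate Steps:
S = -6 (S = Mul(2, -3) = -6)
Add(Mul(138, S), Pow(Add(Function('b')(6), Function('N')(-9)), -1)) = Add(Mul(138, -6), Pow(Add(Mul(-1, 6), -9), -1)) = Add(-828, Pow(Add(-6, -9), -1)) = Add(-828, Pow(-15, -1)) = Add(-828, Rational(-1, 15)) = Rational(-12421, 15)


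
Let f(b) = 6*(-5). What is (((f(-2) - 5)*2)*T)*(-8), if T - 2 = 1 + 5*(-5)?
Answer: -12320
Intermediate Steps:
f(b) = -30
T = -22 (T = 2 + (1 + 5*(-5)) = 2 + (1 - 25) = 2 - 24 = -22)
(((f(-2) - 5)*2)*T)*(-8) = (((-30 - 5)*2)*(-22))*(-8) = (-35*2*(-22))*(-8) = -70*(-22)*(-8) = 1540*(-8) = -12320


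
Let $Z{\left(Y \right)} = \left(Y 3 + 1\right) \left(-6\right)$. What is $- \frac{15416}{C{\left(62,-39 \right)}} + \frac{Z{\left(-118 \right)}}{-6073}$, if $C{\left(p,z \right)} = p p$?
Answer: $- \frac{25440740}{5836153} \approx -4.3592$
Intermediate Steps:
$C{\left(p,z \right)} = p^{2}$
$Z{\left(Y \right)} = -6 - 18 Y$ ($Z{\left(Y \right)} = \left(3 Y + 1\right) \left(-6\right) = \left(1 + 3 Y\right) \left(-6\right) = -6 - 18 Y$)
$- \frac{15416}{C{\left(62,-39 \right)}} + \frac{Z{\left(-118 \right)}}{-6073} = - \frac{15416}{62^{2}} + \frac{-6 - -2124}{-6073} = - \frac{15416}{3844} + \left(-6 + 2124\right) \left(- \frac{1}{6073}\right) = \left(-15416\right) \frac{1}{3844} + 2118 \left(- \frac{1}{6073}\right) = - \frac{3854}{961} - \frac{2118}{6073} = - \frac{25440740}{5836153}$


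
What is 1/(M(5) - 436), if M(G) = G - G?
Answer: -1/436 ≈ -0.0022936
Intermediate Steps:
M(G) = 0
1/(M(5) - 436) = 1/(0 - 436) = 1/(-436) = -1/436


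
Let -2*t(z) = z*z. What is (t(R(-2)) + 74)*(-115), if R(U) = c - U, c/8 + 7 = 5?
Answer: 2760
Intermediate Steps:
c = -16 (c = -56 + 8*5 = -56 + 40 = -16)
R(U) = -16 - U
t(z) = -z**2/2 (t(z) = -z*z/2 = -z**2/2)
(t(R(-2)) + 74)*(-115) = (-(-16 - 1*(-2))**2/2 + 74)*(-115) = (-(-16 + 2)**2/2 + 74)*(-115) = (-1/2*(-14)**2 + 74)*(-115) = (-1/2*196 + 74)*(-115) = (-98 + 74)*(-115) = -24*(-115) = 2760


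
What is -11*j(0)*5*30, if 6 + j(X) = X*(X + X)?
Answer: 9900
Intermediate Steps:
j(X) = -6 + 2*X**2 (j(X) = -6 + X*(X + X) = -6 + X*(2*X) = -6 + 2*X**2)
-11*j(0)*5*30 = -11*(-6 + 2*0**2)*5*30 = -11*(-6 + 2*0)*5*30 = -11*(-6 + 0)*5*30 = -(-66)*5*30 = -11*(-30)*30 = 330*30 = 9900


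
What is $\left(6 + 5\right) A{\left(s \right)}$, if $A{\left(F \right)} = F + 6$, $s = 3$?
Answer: $99$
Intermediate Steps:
$A{\left(F \right)} = 6 + F$
$\left(6 + 5\right) A{\left(s \right)} = \left(6 + 5\right) \left(6 + 3\right) = 11 \cdot 9 = 99$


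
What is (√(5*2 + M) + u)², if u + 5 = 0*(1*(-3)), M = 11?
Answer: (5 - √21)² ≈ 0.17424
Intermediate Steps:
u = -5 (u = -5 + 0*(1*(-3)) = -5 + 0*(-3) = -5 + 0 = -5)
(√(5*2 + M) + u)² = (√(5*2 + 11) - 5)² = (√(10 + 11) - 5)² = (√21 - 5)² = (-5 + √21)²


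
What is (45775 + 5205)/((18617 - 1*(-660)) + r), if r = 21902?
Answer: 50980/41179 ≈ 1.2380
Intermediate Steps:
(45775 + 5205)/((18617 - 1*(-660)) + r) = (45775 + 5205)/((18617 - 1*(-660)) + 21902) = 50980/((18617 + 660) + 21902) = 50980/(19277 + 21902) = 50980/41179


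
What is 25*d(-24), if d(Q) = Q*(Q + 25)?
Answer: -600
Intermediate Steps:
d(Q) = Q*(25 + Q)
25*d(-24) = 25*(-24*(25 - 24)) = 25*(-24*1) = 25*(-24) = -600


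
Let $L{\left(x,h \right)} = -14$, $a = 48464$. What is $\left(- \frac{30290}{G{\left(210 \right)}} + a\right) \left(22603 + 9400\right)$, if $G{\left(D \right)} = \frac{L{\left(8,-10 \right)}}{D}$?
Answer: $16091556442$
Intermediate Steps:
$G{\left(D \right)} = - \frac{14}{D}$
$\left(- \frac{30290}{G{\left(210 \right)}} + a\right) \left(22603 + 9400\right) = \left(- \frac{30290}{\left(-14\right) \frac{1}{210}} + 48464\right) \left(22603 + 9400\right) = \left(- \frac{30290}{\left(-14\right) \frac{1}{210}} + 48464\right) 32003 = \left(- \frac{30290}{- \frac{1}{15}} + 48464\right) 32003 = \left(\left(-30290\right) \left(-15\right) + 48464\right) 32003 = \left(454350 + 48464\right) 32003 = 502814 \cdot 32003 = 16091556442$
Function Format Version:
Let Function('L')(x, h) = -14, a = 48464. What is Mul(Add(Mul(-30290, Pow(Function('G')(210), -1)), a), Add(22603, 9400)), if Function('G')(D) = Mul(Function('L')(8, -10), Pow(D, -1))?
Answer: 16091556442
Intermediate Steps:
Function('G')(D) = Mul(-14, Pow(D, -1))
Mul(Add(Mul(-30290, Pow(Function('G')(210), -1)), a), Add(22603, 9400)) = Mul(Add(Mul(-30290, Pow(Mul(-14, Pow(210, -1)), -1)), 48464), Add(22603, 9400)) = Mul(Add(Mul(-30290, Pow(Mul(-14, Rational(1, 210)), -1)), 48464), 32003) = Mul(Add(Mul(-30290, Pow(Rational(-1, 15), -1)), 48464), 32003) = Mul(Add(Mul(-30290, -15), 48464), 32003) = Mul(Add(454350, 48464), 32003) = Mul(502814, 32003) = 16091556442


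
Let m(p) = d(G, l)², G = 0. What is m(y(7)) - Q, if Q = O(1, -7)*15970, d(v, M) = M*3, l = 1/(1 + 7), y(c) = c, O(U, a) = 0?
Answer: 9/64 ≈ 0.14063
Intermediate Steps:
l = ⅛ (l = 1/8 = ⅛ ≈ 0.12500)
d(v, M) = 3*M
Q = 0 (Q = 0*15970 = 0)
m(p) = 9/64 (m(p) = (3*(⅛))² = (3/8)² = 9/64)
m(y(7)) - Q = 9/64 - 1*0 = 9/64 + 0 = 9/64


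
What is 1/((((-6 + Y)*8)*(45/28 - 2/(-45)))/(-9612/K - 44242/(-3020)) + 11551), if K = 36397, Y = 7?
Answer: 49809306771/575393050774649 ≈ 8.6566e-5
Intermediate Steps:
1/((((-6 + Y)*8)*(45/28 - 2/(-45)))/(-9612/K - 44242/(-3020)) + 11551) = 1/((((-6 + 7)*8)*(45/28 - 2/(-45)))/(-9612/36397 - 44242/(-3020)) + 11551) = 1/(((1*8)*(45*(1/28) - 2*(-1/45)))/(-9612*1/36397 - 44242*(-1/3020)) + 11551) = 1/((8*(45/28 + 2/45))/(-9612/36397 + 22121/1510) + 11551) = 1/((8*(2081/1260))/(790623917/54959470) + 11551) = 1/((4162/315)*(54959470/790623917) + 11551) = 1/(45748262828/49809306771 + 11551) = 1/(575393050774649/49809306771) = 49809306771/575393050774649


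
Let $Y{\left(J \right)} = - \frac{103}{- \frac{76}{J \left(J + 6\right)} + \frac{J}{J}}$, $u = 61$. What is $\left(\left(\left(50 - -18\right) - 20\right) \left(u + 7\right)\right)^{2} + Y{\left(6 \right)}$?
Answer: $10655550$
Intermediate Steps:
$Y{\left(J \right)} = - \frac{103}{1 - \frac{76}{J \left(6 + J\right)}}$ ($Y{\left(J \right)} = - \frac{103}{- \frac{76}{J \left(6 + J\right)} + 1} = - \frac{103}{1 - \frac{76}{J \left(6 + J\right)}}$)
$\left(\left(\left(50 - -18\right) - 20\right) \left(u + 7\right)\right)^{2} + Y{\left(6 \right)} = \left(\left(\left(50 - -18\right) - 20\right) \left(61 + 7\right)\right)^{2} - \frac{618 \left(6 + 6\right)}{-76 + 6^{2} + 6 \cdot 6} = \left(\left(\left(50 + 18\right) - 20\right) 68\right)^{2} - 618 \frac{1}{-76 + 36 + 36} \cdot 12 = \left(\left(68 - 20\right) 68\right)^{2} - 618 \frac{1}{-4} \cdot 12 = \left(48 \cdot 68\right)^{2} - 618 \left(- \frac{1}{4}\right) 12 = 3264^{2} + 1854 = 10653696 + 1854 = 10655550$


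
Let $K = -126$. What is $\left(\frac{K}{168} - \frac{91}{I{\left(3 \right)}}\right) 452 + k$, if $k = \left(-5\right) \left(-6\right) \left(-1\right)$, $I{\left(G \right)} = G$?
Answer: $- \frac{42239}{3} \approx -14080.0$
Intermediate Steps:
$k = -30$ ($k = 30 \left(-1\right) = -30$)
$\left(\frac{K}{168} - \frac{91}{I{\left(3 \right)}}\right) 452 + k = \left(- \frac{126}{168} - \frac{91}{3}\right) 452 - 30 = \left(\left(-126\right) \frac{1}{168} - \frac{91}{3}\right) 452 - 30 = \left(- \frac{3}{4} - \frac{91}{3}\right) 452 - 30 = \left(- \frac{373}{12}\right) 452 - 30 = - \frac{42149}{3} - 30 = - \frac{42239}{3}$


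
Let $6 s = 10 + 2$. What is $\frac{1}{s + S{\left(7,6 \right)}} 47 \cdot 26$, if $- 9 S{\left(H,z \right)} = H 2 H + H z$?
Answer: $- \frac{5499}{61} \approx -90.148$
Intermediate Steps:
$s = 2$ ($s = \frac{10 + 2}{6} = \frac{1}{6} \cdot 12 = 2$)
$S{\left(H,z \right)} = - \frac{2 H^{2}}{9} - \frac{H z}{9}$ ($S{\left(H,z \right)} = - \frac{H 2 H + H z}{9} = - \frac{2 H H + H z}{9} = - \frac{2 H^{2} + H z}{9} = - \frac{2 H^{2}}{9} - \frac{H z}{9}$)
$\frac{1}{s + S{\left(7,6 \right)}} 47 \cdot 26 = \frac{1}{2 - \frac{7 \left(6 + 2 \cdot 7\right)}{9}} \cdot 47 \cdot 26 = \frac{1}{2 - \frac{7 \left(6 + 14\right)}{9}} \cdot 47 \cdot 26 = \frac{1}{2 - \frac{7}{9} \cdot 20} \cdot 47 \cdot 26 = \frac{1}{2 - \frac{140}{9}} \cdot 47 \cdot 26 = \frac{1}{- \frac{122}{9}} \cdot 47 \cdot 26 = \left(- \frac{9}{122}\right) 47 \cdot 26 = \left(- \frac{423}{122}\right) 26 = - \frac{5499}{61}$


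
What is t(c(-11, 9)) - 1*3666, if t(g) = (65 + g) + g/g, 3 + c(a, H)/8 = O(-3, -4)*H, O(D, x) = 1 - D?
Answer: -3336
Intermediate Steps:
c(a, H) = -24 + 32*H (c(a, H) = -24 + 8*((1 - 1*(-3))*H) = -24 + 8*((1 + 3)*H) = -24 + 8*(4*H) = -24 + 32*H)
t(g) = 66 + g (t(g) = (65 + g) + 1 = 66 + g)
t(c(-11, 9)) - 1*3666 = (66 + (-24 + 32*9)) - 1*3666 = (66 + (-24 + 288)) - 3666 = (66 + 264) - 3666 = 330 - 3666 = -3336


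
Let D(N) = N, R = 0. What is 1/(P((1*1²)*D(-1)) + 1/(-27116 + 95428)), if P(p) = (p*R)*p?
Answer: 68312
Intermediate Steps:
P(p) = 0 (P(p) = (p*0)*p = 0*p = 0)
1/(P((1*1²)*D(-1)) + 1/(-27116 + 95428)) = 1/(0 + 1/(-27116 + 95428)) = 1/(0 + 1/68312) = 1/(1/68312) = 68312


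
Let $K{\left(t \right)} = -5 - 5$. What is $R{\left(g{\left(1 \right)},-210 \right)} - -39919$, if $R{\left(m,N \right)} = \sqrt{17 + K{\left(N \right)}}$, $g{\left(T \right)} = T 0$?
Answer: $39919 + \sqrt{7} \approx 39922.0$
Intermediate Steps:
$g{\left(T \right)} = 0$
$K{\left(t \right)} = -10$ ($K{\left(t \right)} = -5 - 5 = -10$)
$R{\left(m,N \right)} = \sqrt{7}$ ($R{\left(m,N \right)} = \sqrt{17 - 10} = \sqrt{7}$)
$R{\left(g{\left(1 \right)},-210 \right)} - -39919 = \sqrt{7} - -39919 = \sqrt{7} + 39919 = 39919 + \sqrt{7}$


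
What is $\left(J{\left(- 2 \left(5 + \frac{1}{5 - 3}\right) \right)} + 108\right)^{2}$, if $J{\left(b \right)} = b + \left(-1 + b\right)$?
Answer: $7225$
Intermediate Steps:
$J{\left(b \right)} = -1 + 2 b$
$\left(J{\left(- 2 \left(5 + \frac{1}{5 - 3}\right) \right)} + 108\right)^{2} = \left(\left(-1 + 2 \left(- 2 \left(5 + \frac{1}{5 - 3}\right)\right)\right) + 108\right)^{2} = \left(\left(-1 + 2 \left(- 2 \left(5 + \frac{1}{2}\right)\right)\right) + 108\right)^{2} = \left(\left(-1 + 2 \left(\left(-2\right) \frac{11}{2}\right)\right) + 108\right)^{2} = \left(\left(-1 + 2 \left(-11\right)\right) + 108\right)^{2} = \left(\left(-1 - 22\right) + 108\right)^{2} = \left(-23 + 108\right)^{2} = 85^{2} = 7225$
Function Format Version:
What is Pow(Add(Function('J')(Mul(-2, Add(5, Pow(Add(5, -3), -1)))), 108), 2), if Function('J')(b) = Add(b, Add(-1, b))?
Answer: 7225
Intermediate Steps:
Function('J')(b) = Add(-1, Mul(2, b))
Pow(Add(Function('J')(Mul(-2, Add(5, Pow(Add(5, -3), -1)))), 108), 2) = Pow(Add(Add(-1, Mul(2, Mul(-2, Add(5, Pow(Add(5, -3), -1))))), 108), 2) = Pow(Add(Add(-1, Mul(2, Mul(-2, Add(5, Pow(2, -1))))), 108), 2) = Pow(Add(Add(-1, Mul(2, Mul(-2, Add(5, Rational(1, 2))))), 108), 2) = Pow(Add(Add(-1, Mul(2, Mul(-2, Rational(11, 2)))), 108), 2) = Pow(Add(Add(-1, Mul(2, -11)), 108), 2) = Pow(Add(Add(-1, -22), 108), 2) = Pow(Add(-23, 108), 2) = Pow(85, 2) = 7225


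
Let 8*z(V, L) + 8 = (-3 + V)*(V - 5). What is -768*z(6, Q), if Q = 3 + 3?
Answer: 480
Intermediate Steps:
Q = 6
z(V, L) = -1 + (-5 + V)*(-3 + V)/8 (z(V, L) = -1 + ((-3 + V)*(V - 5))/8 = -1 + ((-3 + V)*(-5 + V))/8 = -1 + ((-5 + V)*(-3 + V))/8 = -1 + (-5 + V)*(-3 + V)/8)
-768*z(6, Q) = -768*(7/8 - 1*6 + (1/8)*6**2) = -768*(7/8 - 6 + (1/8)*36) = -768*(7/8 - 6 + 9/2) = -768*(-5/8) = 480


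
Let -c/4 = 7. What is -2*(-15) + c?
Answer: 2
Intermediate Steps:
c = -28 (c = -4*7 = -28)
-2*(-15) + c = -2*(-15) - 28 = 30 - 28 = 2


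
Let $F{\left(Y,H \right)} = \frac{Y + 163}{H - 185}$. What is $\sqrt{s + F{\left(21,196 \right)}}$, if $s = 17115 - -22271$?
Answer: $\frac{\sqrt{4767730}}{11} \approx 198.5$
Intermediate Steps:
$s = 39386$ ($s = 17115 + 22271 = 39386$)
$F{\left(Y,H \right)} = \frac{163 + Y}{-185 + H}$
$\sqrt{s + F{\left(21,196 \right)}} = \sqrt{39386 + \frac{163 + 21}{-185 + 196}} = \sqrt{39386 + \frac{1}{11} \cdot 184} = \sqrt{39386 + \frac{184}{11}} = \sqrt{\frac{433430}{11}} = \frac{\sqrt{4767730}}{11}$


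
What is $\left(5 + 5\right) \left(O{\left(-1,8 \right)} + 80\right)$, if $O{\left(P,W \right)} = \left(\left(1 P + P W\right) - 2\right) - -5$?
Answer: $740$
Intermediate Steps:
$O{\left(P,W \right)} = 3 + P + P W$ ($O{\left(P,W \right)} = \left(\left(P + P W\right) - 2\right) + 5 = \left(-2 + P + P W\right) + 5 = 3 + P + P W$)
$\left(5 + 5\right) \left(O{\left(-1,8 \right)} + 80\right) = \left(5 + 5\right) \left(\left(3 - 1 - 8\right) + 80\right) = 10 \left(\left(3 - 1 - 8\right) + 80\right) = 10 \left(-6 + 80\right) = 10 \cdot 74 = 740$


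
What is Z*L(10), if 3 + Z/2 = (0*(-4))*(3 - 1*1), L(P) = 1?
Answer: -6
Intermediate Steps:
Z = -6 (Z = -6 + 2*((0*(-4))*(3 - 1*1)) = -6 + 2*(0*(3 - 1)) = -6 + 2*(0*2) = -6 + 2*0 = -6 + 0 = -6)
Z*L(10) = -6*1 = -6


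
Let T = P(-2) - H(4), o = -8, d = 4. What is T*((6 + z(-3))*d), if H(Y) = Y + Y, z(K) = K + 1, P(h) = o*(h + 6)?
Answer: -640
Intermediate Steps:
P(h) = -48 - 8*h (P(h) = -8*(h + 6) = -8*(6 + h) = -48 - 8*h)
z(K) = 1 + K
H(Y) = 2*Y
T = -40 (T = (-48 - 8*(-2)) - 2*4 = (-48 + 16) - 1*8 = -32 - 8 = -40)
T*((6 + z(-3))*d) = -40*(6 + (1 - 3))*4 = -40*(6 - 2)*4 = -160*4 = -40*16 = -640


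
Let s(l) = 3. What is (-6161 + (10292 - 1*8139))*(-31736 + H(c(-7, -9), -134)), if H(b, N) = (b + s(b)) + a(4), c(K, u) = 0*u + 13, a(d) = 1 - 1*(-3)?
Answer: 127117728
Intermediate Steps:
a(d) = 4 (a(d) = 1 + 3 = 4)
c(K, u) = 13 (c(K, u) = 0 + 13 = 13)
H(b, N) = 7 + b (H(b, N) = (b + 3) + 4 = (3 + b) + 4 = 7 + b)
(-6161 + (10292 - 1*8139))*(-31736 + H(c(-7, -9), -134)) = (-6161 + (10292 - 1*8139))*(-31736 + (7 + 13)) = (-6161 + (10292 - 8139))*(-31736 + 20) = (-6161 + 2153)*(-31716) = -4008*(-31716) = 127117728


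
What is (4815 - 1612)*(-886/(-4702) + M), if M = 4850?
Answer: 36523145979/2351 ≈ 1.5535e+7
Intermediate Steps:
(4815 - 1612)*(-886/(-4702) + M) = (4815 - 1612)*(-886/(-4702) + 4850) = 3203*(-886*(-1/4702) + 4850) = 3203*(443/2351 + 4850) = 3203*(11402793/2351) = 36523145979/2351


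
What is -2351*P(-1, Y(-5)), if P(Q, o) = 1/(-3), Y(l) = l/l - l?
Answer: 2351/3 ≈ 783.67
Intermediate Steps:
Y(l) = 1 - l
P(Q, o) = -1/3
-2351*P(-1, Y(-5)) = -2351*(-1/3) = 2351/3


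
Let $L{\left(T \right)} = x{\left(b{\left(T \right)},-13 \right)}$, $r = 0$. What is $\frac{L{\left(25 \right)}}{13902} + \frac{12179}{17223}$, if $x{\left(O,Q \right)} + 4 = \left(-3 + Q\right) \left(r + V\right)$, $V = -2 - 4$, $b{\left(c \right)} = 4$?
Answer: $\frac{28482829}{39905691} \approx 0.71375$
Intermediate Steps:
$V = -6$
$x{\left(O,Q \right)} = 14 - 6 Q$ ($x{\left(O,Q \right)} = -4 + \left(-3 + Q\right) \left(0 - 6\right) = -4 + \left(-3 + Q\right) \left(-6\right) = -4 - \left(-18 + 6 Q\right) = 14 - 6 Q$)
$L{\left(T \right)} = 92$ ($L{\left(T \right)} = 14 - -78 = 14 + 78 = 92$)
$\frac{L{\left(25 \right)}}{13902} + \frac{12179}{17223} = \frac{92}{13902} + \frac{12179}{17223} = 92 \cdot \frac{1}{13902} + 12179 \cdot \frac{1}{17223} = \frac{46}{6951} + \frac{12179}{17223} = \frac{28482829}{39905691}$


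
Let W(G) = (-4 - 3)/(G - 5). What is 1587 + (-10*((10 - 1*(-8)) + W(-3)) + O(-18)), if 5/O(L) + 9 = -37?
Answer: 128629/92 ≈ 1398.1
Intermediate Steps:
O(L) = -5/46 (O(L) = 5/(-9 - 37) = 5/(-46) = 5*(-1/46) = -5/46)
W(G) = -7/(-5 + G)
1587 + (-10*((10 - 1*(-8)) + W(-3)) + O(-18)) = 1587 + (-10*((10 - 1*(-8)) - 7/(-5 - 3)) - 5/46) = 1587 + (-10*((10 + 8) - 7/(-8)) - 5/46) = 1587 + (-10*(18 - 7*(-⅛)) - 5/46) = 1587 + (-10*(18 + 7/8) - 5/46) = 1587 + (-10*151/8 - 5/46) = 1587 + (-755/4 - 5/46) = 1587 - 17375/92 = 128629/92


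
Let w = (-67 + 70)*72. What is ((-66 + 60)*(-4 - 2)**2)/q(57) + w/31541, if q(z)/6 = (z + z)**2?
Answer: 46435/11386301 ≈ 0.0040781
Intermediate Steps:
w = 216 (w = 3*72 = 216)
q(z) = 24*z**2 (q(z) = 6*(z + z)**2 = 6*(2*z)**2 = 6*(4*z**2) = 24*z**2)
((-66 + 60)*(-4 - 2)**2)/q(57) + w/31541 = ((-66 + 60)*(-4 - 2)**2)/((24*57**2)) + 216/31541 = (-6*(-6)**2)/((24*3249)) + 216*(1/31541) = -6*36/77976 + 216/31541 = -216*1/77976 + 216/31541 = -1/361 + 216/31541 = 46435/11386301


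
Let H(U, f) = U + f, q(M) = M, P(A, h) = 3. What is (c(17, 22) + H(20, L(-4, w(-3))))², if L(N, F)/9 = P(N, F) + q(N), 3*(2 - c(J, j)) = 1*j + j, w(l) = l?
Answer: 25/9 ≈ 2.7778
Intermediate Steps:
c(J, j) = 2 - 2*j/3 (c(J, j) = 2 - (1*j + j)/3 = 2 - (j + j)/3 = 2 - 2*j/3)
L(N, F) = 27 + 9*N (L(N, F) = 9*(3 + N) = 27 + 9*N)
(c(17, 22) + H(20, L(-4, w(-3))))² = ((2 - ⅔*22) + (20 + (27 + 9*(-4))))² = ((2 - 44/3) + (20 + (27 - 36)))² = (-38/3 + (20 - 9))² = (-38/3 + 11)² = (-5/3)² = 25/9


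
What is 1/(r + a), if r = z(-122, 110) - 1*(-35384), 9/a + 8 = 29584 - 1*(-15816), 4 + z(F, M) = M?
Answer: 45392/1610962089 ≈ 2.8177e-5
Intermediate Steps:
z(F, M) = -4 + M
a = 9/45392 (a = 9/(-8 + (29584 - 1*(-15816))) = 9/(-8 + (29584 + 15816)) = 9/(-8 + 45400) = 9/45392 ≈ 0.00019827)
r = 35490 (r = (-4 + 110) - 1*(-35384) = 106 + 35384 = 35490)
1/(r + a) = 1/(35490 + 9/45392) = 1/(1610962089/45392) = 45392/1610962089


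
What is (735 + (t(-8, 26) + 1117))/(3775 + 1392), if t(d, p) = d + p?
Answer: 1870/5167 ≈ 0.36191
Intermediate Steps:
(735 + (t(-8, 26) + 1117))/(3775 + 1392) = (735 + ((-8 + 26) + 1117))/(3775 + 1392) = (735 + (18 + 1117))/5167 = (735 + 1135)*(1/5167) = 1870*(1/5167) = 1870/5167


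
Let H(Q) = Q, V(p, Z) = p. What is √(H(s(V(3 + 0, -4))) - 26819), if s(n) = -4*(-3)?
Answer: I*√26807 ≈ 163.73*I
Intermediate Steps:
s(n) = 12
√(H(s(V(3 + 0, -4))) - 26819) = √(12 - 26819) = √(-26807) = I*√26807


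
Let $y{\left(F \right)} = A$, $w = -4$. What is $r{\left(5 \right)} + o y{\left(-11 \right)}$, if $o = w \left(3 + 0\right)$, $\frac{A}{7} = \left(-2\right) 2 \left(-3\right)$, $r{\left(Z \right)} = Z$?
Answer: $-1003$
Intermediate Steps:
$A = 84$ ($A = 7 \left(-2\right) 2 \left(-3\right) = 7 \left(\left(-4\right) \left(-3\right)\right) = 7 \cdot 12 = 84$)
$o = -12$ ($o = - 4 \left(3 + 0\right) = \left(-4\right) 3 = -12$)
$y{\left(F \right)} = 84$
$r{\left(5 \right)} + o y{\left(-11 \right)} = 5 - 1008 = -1003$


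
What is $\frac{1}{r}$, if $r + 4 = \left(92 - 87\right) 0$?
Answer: $- \frac{1}{4} \approx -0.25$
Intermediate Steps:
$r = -4$ ($r = -4 + \left(92 - 87\right) 0 = -4 + 5 \cdot 0 = -4 + 0 = -4$)
$\frac{1}{r} = \frac{1}{-4} = - \frac{1}{4}$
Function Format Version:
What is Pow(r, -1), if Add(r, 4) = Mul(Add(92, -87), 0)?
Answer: Rational(-1, 4) ≈ -0.25000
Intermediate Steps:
r = -4 (r = Add(-4, Mul(Add(92, -87), 0)) = Add(-4, Mul(5, 0)) = Add(-4, 0) = -4)
Pow(r, -1) = Pow(-4, -1) = Rational(-1, 4)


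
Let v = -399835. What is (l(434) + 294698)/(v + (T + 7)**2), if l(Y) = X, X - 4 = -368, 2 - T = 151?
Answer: -294334/379671 ≈ -0.77523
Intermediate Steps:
T = -149 (T = 2 - 1*151 = 2 - 151 = -149)
X = -364 (X = 4 - 368 = -364)
l(Y) = -364
(l(434) + 294698)/(v + (T + 7)**2) = (-364 + 294698)/(-399835 + (-149 + 7)**2) = 294334/(-399835 + (-142)**2) = 294334/(-399835 + 20164) = 294334/(-379671) = 294334*(-1/379671) = -294334/379671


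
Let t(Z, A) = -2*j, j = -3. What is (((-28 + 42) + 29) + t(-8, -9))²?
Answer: 2401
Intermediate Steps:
t(Z, A) = 6 (t(Z, A) = -2*(-3) = 6)
(((-28 + 42) + 29) + t(-8, -9))² = (((-28 + 42) + 29) + 6)² = ((14 + 29) + 6)² = (43 + 6)² = 49² = 2401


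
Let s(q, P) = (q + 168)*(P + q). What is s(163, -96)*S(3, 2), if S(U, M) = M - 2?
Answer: 0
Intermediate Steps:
S(U, M) = -2 + M
s(q, P) = (168 + q)*(P + q)
s(163, -96)*S(3, 2) = (163² + 168*(-96) + 168*163 - 96*163)*(-2 + 2) = (26569 - 16128 + 27384 - 15648)*0 = 22177*0 = 0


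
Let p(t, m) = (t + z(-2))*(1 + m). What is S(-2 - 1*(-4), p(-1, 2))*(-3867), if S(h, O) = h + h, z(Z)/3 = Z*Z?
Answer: -15468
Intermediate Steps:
z(Z) = 3*Z² (z(Z) = 3*(Z*Z) = 3*Z²)
p(t, m) = (1 + m)*(12 + t) (p(t, m) = (t + 3*(-2)²)*(1 + m) = (t + 3*4)*(1 + m) = (t + 12)*(1 + m) = (12 + t)*(1 + m) = (1 + m)*(12 + t))
S(h, O) = 2*h
S(-2 - 1*(-4), p(-1, 2))*(-3867) = (2*(-2 - 1*(-4)))*(-3867) = (2*(-2 + 4))*(-3867) = (2*2)*(-3867) = 4*(-3867) = -15468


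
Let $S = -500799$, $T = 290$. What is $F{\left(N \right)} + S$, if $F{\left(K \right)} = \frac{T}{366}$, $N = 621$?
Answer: $- \frac{91646072}{183} \approx -5.008 \cdot 10^{5}$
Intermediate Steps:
$F{\left(K \right)} = \frac{145}{183}$ ($F{\left(K \right)} = \frac{290}{366} = 290 \cdot \frac{1}{366} = \frac{145}{183}$)
$F{\left(N \right)} + S = \frac{145}{183} - 500799 = - \frac{91646072}{183}$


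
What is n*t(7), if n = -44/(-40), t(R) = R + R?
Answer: 77/5 ≈ 15.400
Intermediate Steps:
t(R) = 2*R
n = 11/10 (n = -44*(-1/40) = 11/10 ≈ 1.1000)
n*t(7) = 11*(2*7)/10 = (11/10)*14 = 77/5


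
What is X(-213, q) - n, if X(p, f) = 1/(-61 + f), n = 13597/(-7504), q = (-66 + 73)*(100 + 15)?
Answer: 1265459/697872 ≈ 1.8133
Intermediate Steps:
q = 805 (q = 7*115 = 805)
n = -13597/7504 (n = 13597*(-1/7504) = -13597/7504 ≈ -1.8120)
X(-213, q) - n = 1/(-61 + 805) - 1*(-13597/7504) = 1/744 + 13597/7504 = 1265459/697872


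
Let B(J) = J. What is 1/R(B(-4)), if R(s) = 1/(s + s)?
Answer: -8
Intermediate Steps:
R(s) = 1/(2*s)
1/R(B(-4)) = 1/((½)/(-4)) = 1/((½)*(-¼)) = 1/(-⅛) = -8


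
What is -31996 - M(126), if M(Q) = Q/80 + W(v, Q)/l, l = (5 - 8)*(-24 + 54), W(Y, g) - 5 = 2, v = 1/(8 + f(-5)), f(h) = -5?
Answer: -11519099/360 ≈ -31998.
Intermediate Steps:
v = ⅓ (v = 1/(8 - 5) = 1/3 = ⅓ ≈ 0.33333)
W(Y, g) = 7 (W(Y, g) = 5 + 2 = 7)
l = -90 (l = -3*30 = -90)
M(Q) = -7/90 + Q/80 (M(Q) = Q/80 + 7/(-90) = Q*(1/80) + 7*(-1/90) = Q/80 - 7/90 = -7/90 + Q/80)
-31996 - M(126) = -31996 - (-7/90 + (1/80)*126) = -31996 - (-7/90 + 63/40) = -31996 - 1*539/360 = -31996 - 539/360 = -11519099/360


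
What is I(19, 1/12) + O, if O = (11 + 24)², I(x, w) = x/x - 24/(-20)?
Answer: 6136/5 ≈ 1227.2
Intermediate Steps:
I(x, w) = 11/5 (I(x, w) = 1 - 24*(-1/20) = 1 + 6/5 = 11/5)
O = 1225 (O = 35² = 1225)
I(19, 1/12) + O = 11/5 + 1225 = 6136/5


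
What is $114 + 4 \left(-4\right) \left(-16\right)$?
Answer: $370$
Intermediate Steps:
$114 + 4 \left(-4\right) \left(-16\right) = 114 - -256 = 114 + 256 = 370$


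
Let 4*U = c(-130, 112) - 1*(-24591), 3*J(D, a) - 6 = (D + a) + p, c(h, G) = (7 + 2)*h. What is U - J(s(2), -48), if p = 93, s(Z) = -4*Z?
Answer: 70091/12 ≈ 5840.9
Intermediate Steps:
c(h, G) = 9*h
J(D, a) = 33 + D/3 + a/3 (J(D, a) = 2 + ((D + a) + 93)/3 = 2 + (93 + D + a)/3 = 2 + (31 + D/3 + a/3) = 33 + D/3 + a/3)
U = 23421/4 (U = (9*(-130) - 1*(-24591))/4 = (-1170 + 24591)/4 = (¼)*23421 = 23421/4 ≈ 5855.3)
U - J(s(2), -48) = 23421/4 - (33 + (-4*2)/3 + (⅓)*(-48)) = 23421/4 - (33 + (⅓)*(-8) - 16) = 23421/4 - (33 - 8/3 - 16) = 23421/4 - 1*43/3 = 23421/4 - 43/3 = 70091/12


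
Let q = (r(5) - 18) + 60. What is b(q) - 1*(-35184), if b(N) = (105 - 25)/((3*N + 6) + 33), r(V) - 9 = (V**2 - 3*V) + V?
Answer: 8338688/237 ≈ 35184.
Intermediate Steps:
r(V) = 9 + V**2 - 2*V (r(V) = 9 + ((V**2 - 3*V) + V) = 9 + (V**2 - 2*V) = 9 + V**2 - 2*V)
q = 66 (q = ((9 + 5**2 - 2*5) - 18) + 60 = ((9 + 25 - 10) - 18) + 60 = (24 - 18) + 60 = 6 + 60 = 66)
b(N) = 80/(39 + 3*N) (b(N) = 80/((6 + 3*N) + 33) = 80/(39 + 3*N))
b(q) - 1*(-35184) = 80/(3*(13 + 66)) - 1*(-35184) = (80/3)/79 + 35184 = (80/3)*(1/79) + 35184 = 80/237 + 35184 = 8338688/237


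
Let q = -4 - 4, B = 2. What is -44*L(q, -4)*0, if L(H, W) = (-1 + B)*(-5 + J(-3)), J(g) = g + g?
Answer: 0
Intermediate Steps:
q = -8
J(g) = 2*g
L(H, W) = -11 (L(H, W) = (-1 + 2)*(-5 + 2*(-3)) = 1*(-5 - 6) = 1*(-11) = -11)
-44*L(q, -4)*0 = -44*(-11)*0 = 484*0 = 0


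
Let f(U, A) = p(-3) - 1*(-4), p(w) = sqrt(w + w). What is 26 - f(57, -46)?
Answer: 22 - I*sqrt(6) ≈ 22.0 - 2.4495*I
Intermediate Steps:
p(w) = sqrt(2)*sqrt(w) (p(w) = sqrt(2*w) = sqrt(2)*sqrt(w))
f(U, A) = 4 + I*sqrt(6) (f(U, A) = sqrt(2)*sqrt(-3) - 1*(-4) = sqrt(2)*(I*sqrt(3)) + 4 = I*sqrt(6) + 4 = 4 + I*sqrt(6))
26 - f(57, -46) = 26 - (4 + I*sqrt(6)) = 26 + (-4 - I*sqrt(6)) = 22 - I*sqrt(6)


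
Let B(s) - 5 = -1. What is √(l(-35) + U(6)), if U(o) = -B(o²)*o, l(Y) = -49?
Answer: I*√73 ≈ 8.544*I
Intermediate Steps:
B(s) = 4 (B(s) = 5 - 1 = 4)
U(o) = -4*o
√(l(-35) + U(6)) = √(-49 - 4*6) = √(-49 - 24) = √(-73) = I*√73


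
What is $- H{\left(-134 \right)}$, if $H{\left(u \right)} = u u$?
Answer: $-17956$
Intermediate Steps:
$H{\left(u \right)} = u^{2}$
$- H{\left(-134 \right)} = - \left(-134\right)^{2} = \left(-1\right) 17956 = -17956$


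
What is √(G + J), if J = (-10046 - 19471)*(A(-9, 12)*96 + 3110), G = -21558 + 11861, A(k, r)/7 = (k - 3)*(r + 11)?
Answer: √5382769457 ≈ 73367.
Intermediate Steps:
A(k, r) = 7*(-3 + k)*(11 + r) (A(k, r) = 7*((k - 3)*(r + 11)) = 7*((-3 + k)*(11 + r)) = 7*(-3 + k)*(11 + r))
G = -9697
J = 5382779154 (J = (-10046 - 19471)*((-231 - 21*12 + 77*(-9) + 7*(-9)*12)*96 + 3110) = -29517*((-231 - 252 - 693 - 756)*96 + 3110) = -29517*(-1932*96 + 3110) = -29517*(-185472 + 3110) = -29517*(-182362) = 5382779154)
√(G + J) = √(-9697 + 5382779154) = √5382769457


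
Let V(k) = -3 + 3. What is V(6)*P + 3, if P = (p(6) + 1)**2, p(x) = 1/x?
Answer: 3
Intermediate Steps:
V(k) = 0
P = 49/36 (P = (1/6 + 1)**2 = (7/6)**2 = 49/36 ≈ 1.3611)
V(6)*P + 3 = 0*(49/36) + 3 = 0 + 3 = 3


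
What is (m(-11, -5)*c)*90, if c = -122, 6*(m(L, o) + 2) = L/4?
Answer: 53985/2 ≈ 26993.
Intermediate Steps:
m(L, o) = -2 + L/24 (m(L, o) = -2 + (L/4)/6 = -2 + L/24)
(m(-11, -5)*c)*90 = ((-2 + (1/24)*(-11))*(-122))*90 = ((-2 - 11/24)*(-122))*90 = -59/24*(-122)*90 = (3599/12)*90 = 53985/2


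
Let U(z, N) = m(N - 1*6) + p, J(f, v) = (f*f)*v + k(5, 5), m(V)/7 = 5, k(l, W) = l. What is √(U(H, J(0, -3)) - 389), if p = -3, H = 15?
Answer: I*√357 ≈ 18.894*I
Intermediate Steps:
m(V) = 35 (m(V) = 7*5 = 35)
J(f, v) = 5 + v*f² (J(f, v) = (f*f)*v + 5 = f²*v + 5 = v*f² + 5 = 5 + v*f²)
U(z, N) = 32 (U(z, N) = 35 - 3 = 32)
√(U(H, J(0, -3)) - 389) = √(32 - 389) = √(-357) = I*√357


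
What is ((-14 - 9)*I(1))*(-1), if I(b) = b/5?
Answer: 23/5 ≈ 4.6000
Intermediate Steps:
I(b) = b/5 (I(b) = b*(⅕) = b/5)
((-14 - 9)*I(1))*(-1) = ((-14 - 9)*((⅕)*1))*(-1) = -23*⅕*(-1) = -23/5*(-1) = 23/5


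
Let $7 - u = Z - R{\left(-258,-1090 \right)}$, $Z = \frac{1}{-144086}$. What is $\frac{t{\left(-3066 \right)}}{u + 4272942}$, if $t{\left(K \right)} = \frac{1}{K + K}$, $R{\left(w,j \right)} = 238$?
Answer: $- \frac{72043}{1887755890106478} \approx -3.8163 \cdot 10^{-11}$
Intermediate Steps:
$t{\left(K \right)} = \frac{1}{2 K}$
$Z = - \frac{1}{144086} \approx -6.9403 \cdot 10^{-6}$
$u = \frac{35301071}{144086}$ ($u = 7 - \left(- \frac{1}{144086} - 238\right) = 7 - - \frac{34292469}{144086} = 7 + \frac{34292469}{144086} = \frac{35301071}{144086} \approx 245.0$)
$\frac{t{\left(-3066 \right)}}{u + 4272942} = \frac{\frac{1}{2} \frac{1}{-3066}}{\frac{35301071}{144086} + 4272942} = \frac{\frac{1}{2} \left(- \frac{1}{3066}\right)}{\frac{615706422083}{144086}} = \left(- \frac{1}{6132}\right) \frac{144086}{615706422083} = - \frac{72043}{1887755890106478}$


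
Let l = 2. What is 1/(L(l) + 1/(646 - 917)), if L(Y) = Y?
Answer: 271/541 ≈ 0.50092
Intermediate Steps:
1/(L(l) + 1/(646 - 917)) = 1/(2 + 1/(646 - 917)) = 1/(2 + 1/(-271)) = 1/(2 - 1/271) = 1/(541/271) = 271/541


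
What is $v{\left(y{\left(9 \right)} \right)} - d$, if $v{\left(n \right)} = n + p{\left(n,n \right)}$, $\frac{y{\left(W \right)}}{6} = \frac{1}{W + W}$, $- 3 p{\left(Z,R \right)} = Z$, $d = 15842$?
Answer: $- \frac{142576}{9} \approx -15842.0$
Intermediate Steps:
$p{\left(Z,R \right)} = - \frac{Z}{3}$
$y{\left(W \right)} = \frac{3}{W}$ ($y{\left(W \right)} = \frac{6}{W + W} = \frac{6}{2 W} = 6 \frac{1}{2 W} = \frac{3}{W}$)
$v{\left(n \right)} = \frac{2 n}{3}$ ($v{\left(n \right)} = n - \frac{n}{3} = \frac{2 n}{3}$)
$v{\left(y{\left(9 \right)} \right)} - d = \frac{2 \cdot \frac{3}{9}}{3} - 15842 = \frac{2 \cdot 3 \cdot \frac{1}{9}}{3} - 15842 = \frac{2}{3} \cdot \frac{1}{3} - 15842 = \frac{2}{9} - 15842 = - \frac{142576}{9}$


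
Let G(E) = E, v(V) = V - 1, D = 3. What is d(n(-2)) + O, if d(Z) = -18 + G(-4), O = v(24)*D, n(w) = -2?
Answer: 47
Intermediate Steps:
v(V) = -1 + V
O = 69 (O = (-1 + 24)*3 = 23*3 = 69)
d(Z) = -22 (d(Z) = -18 - 4 = -22)
d(n(-2)) + O = -22 + 69 = 47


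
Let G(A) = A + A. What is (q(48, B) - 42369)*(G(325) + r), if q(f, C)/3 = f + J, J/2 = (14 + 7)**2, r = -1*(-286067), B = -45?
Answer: -11347972143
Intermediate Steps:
G(A) = 2*A
r = 286067
J = 882 (J = 2*(14 + 7)**2 = 2*21**2 = 2*441 = 882)
q(f, C) = 2646 + 3*f (q(f, C) = 3*(f + 882) = 3*(882 + f) = 2646 + 3*f)
(q(48, B) - 42369)*(G(325) + r) = ((2646 + 3*48) - 42369)*(2*325 + 286067) = ((2646 + 144) - 42369)*(650 + 286067) = (2790 - 42369)*286717 = -39579*286717 = -11347972143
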